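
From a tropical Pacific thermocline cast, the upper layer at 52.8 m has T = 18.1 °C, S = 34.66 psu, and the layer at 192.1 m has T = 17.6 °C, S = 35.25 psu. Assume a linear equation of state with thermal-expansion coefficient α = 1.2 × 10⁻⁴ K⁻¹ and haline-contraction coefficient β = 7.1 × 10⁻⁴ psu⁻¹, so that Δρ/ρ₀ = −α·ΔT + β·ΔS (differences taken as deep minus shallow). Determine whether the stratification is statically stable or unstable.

stable

ΔT = 17.6 − 18.1 = -0.5 K and ΔS = 35.25 − 34.66 = +0.59 psu (deep − shallow).
−αΔT = 6.00 × 10⁻⁵; βΔS = 4.189 × 10⁻⁴; sum Δρ/ρ₀ = 4.789 × 10⁻⁴.
Δρ/ρ₀ > 0, so Δρ > 0: deeper water is denser → statically stable.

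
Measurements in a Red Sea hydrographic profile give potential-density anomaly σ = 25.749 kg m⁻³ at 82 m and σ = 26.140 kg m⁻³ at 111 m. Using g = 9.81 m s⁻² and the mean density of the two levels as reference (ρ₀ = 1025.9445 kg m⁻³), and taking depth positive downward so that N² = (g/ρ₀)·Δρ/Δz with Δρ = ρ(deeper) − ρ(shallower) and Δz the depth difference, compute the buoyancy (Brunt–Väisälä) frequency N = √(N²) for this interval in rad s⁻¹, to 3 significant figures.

Δρ = 1026.140 − 1025.749 = 0.391 kg m⁻³ over Δz = 111 − 82 = 29 m.
N² = (9.81/1025.9445) × (0.391/29) = 1.2892 × 10⁻⁴ s⁻².
N = √(1.2892 × 10⁻⁴) = 0.011354 rad s⁻¹ ≈ 0.0114 rad s⁻¹.
A positive N² confirms static stability across the interval.

0.0114 rad s⁻¹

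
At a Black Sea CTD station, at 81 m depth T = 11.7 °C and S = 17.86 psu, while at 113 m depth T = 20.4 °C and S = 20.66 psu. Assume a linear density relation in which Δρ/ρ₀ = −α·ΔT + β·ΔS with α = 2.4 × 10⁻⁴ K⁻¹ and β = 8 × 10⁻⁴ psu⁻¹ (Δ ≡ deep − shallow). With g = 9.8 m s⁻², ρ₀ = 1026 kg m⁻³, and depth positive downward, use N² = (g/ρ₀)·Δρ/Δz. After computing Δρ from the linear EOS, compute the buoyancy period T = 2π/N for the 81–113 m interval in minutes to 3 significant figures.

15.3 min

ΔT = +8.7 K, ΔS = +2.80 psu (deep − shallow).
Δρ/ρ₀ = −αΔT + βΔS = -2.088 × 10⁻³ + 2.24 × 10⁻³ = 1.52 × 10⁻⁴, so Δρ ≈ 0.1560 kg m⁻³.
N² = (g/ρ₀)·Δρ/Δz = g·(Δρ/ρ₀)/Δz = 9.8 × 1.52 × 10⁻⁴ / 32 = 4.6550 × 10⁻⁵ s⁻².
N = √(4.6550 × 10⁻⁵) = 6.8228 × 10⁻³ rad s⁻¹ → T = 2π/N = 920.91 s = 15.348 min ≈ 15.3 min.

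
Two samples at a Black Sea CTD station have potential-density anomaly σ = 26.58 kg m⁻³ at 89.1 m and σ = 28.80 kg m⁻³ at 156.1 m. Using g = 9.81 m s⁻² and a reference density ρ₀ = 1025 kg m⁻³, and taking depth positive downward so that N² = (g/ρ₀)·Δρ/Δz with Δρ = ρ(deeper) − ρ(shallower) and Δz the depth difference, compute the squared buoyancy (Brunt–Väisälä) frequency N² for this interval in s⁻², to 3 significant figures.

Δρ = 1028.80 − 1026.58 = 2.22 kg m⁻³ over Δz = 156.1 − 89.1 = 67 m.
N² = (9.81/1025) × (2.22/67) = 3.1712 × 10⁻⁴ s⁻² ≈ 3.17 × 10⁻⁴ s⁻².

3.17 × 10⁻⁴ s⁻²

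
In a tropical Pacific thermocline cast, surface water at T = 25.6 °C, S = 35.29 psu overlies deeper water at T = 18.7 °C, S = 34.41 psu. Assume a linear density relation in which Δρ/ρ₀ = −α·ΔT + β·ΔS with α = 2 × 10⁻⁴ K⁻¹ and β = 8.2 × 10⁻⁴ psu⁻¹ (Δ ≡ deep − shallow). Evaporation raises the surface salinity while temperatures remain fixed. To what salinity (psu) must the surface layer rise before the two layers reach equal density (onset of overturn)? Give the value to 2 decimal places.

36.09 psu

Neutral buoyancy requires −α(T_deep − T_surf) + β(S_deep − S_surf′) = 0.
S_surf′ = S_deep − (α/β)·ΔT = 34.41 − (2 × 10⁻⁴/8.2 × 10⁻⁴)·(-6.9) = 36.0929 psu.
Increase required: 36.0929 − 35.29 = 0.8029 psu.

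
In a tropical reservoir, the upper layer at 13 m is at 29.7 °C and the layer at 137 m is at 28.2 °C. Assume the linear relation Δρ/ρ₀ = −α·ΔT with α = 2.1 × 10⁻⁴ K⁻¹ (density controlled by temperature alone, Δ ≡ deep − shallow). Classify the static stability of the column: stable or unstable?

stable

ΔT = 28.2 − 29.7 = -1.5 K, so Δρ/ρ₀ = −αΔT = 3.15 × 10⁻⁴.
Δρ/ρ₀ > 0, so Δρ > 0: deeper water is denser → statically stable.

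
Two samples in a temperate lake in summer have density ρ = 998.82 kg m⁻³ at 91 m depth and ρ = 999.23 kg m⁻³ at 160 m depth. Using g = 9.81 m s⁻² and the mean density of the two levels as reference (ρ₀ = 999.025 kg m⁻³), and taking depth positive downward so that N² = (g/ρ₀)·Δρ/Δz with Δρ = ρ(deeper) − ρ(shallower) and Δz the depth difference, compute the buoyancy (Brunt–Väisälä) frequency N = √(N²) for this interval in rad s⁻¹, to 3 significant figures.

7.64 × 10⁻³ rad s⁻¹

Δρ = 999.23 − 998.82 = 0.41 kg m⁻³ over Δz = 160 − 91 = 69 m.
N² = (9.81/999.025) × (0.41/69) = 5.8348 × 10⁻⁵ s⁻².
N = √(5.8348 × 10⁻⁵) = 7.6386 × 10⁻³ rad s⁻¹ ≈ 7.64 × 10⁻³ rad s⁻¹.
Since Δρ > 0 the layer is stably stratified.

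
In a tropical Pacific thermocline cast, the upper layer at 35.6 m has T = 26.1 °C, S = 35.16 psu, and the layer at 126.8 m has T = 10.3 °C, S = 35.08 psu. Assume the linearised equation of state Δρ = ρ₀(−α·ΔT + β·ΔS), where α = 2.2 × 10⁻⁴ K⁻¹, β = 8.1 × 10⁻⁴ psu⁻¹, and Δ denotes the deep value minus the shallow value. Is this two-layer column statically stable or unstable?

ΔT = 10.3 − 26.1 = -15.8 K and ΔS = 35.08 − 35.16 = -0.08 psu (deep − shallow).
−αΔT = 3.476 × 10⁻³; βΔS = -6.48 × 10⁻⁵; sum Δρ/ρ₀ = 3.4112 × 10⁻³.
Δρ/ρ₀ > 0, so Δρ > 0: deeper water is denser → statically stable.

stable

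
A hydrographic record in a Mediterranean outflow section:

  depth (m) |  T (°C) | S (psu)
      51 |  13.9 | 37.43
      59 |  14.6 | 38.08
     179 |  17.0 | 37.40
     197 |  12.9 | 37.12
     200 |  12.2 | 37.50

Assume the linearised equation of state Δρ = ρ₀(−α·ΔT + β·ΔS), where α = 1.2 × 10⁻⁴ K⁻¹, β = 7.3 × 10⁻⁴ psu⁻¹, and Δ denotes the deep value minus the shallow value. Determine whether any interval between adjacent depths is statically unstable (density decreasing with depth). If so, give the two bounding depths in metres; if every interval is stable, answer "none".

59–179 m

Evaluate Δρ/ρ₀ = −αΔT + βΔS across each adjacent pair:
  51–59 m: −αΔT+βΔS = −(1.2 × 10⁻⁴)(+0.7)+(7.3 × 10⁻⁴)(+0.65) = 3.9 × 10⁻⁴ → stable
  59–179 m: −αΔT+βΔS = −(1.2 × 10⁻⁴)(+2.4)+(7.3 × 10⁻⁴)(-0.68) = -7.8 × 10⁻⁴ → UNSTABLE
  179–197 m: −αΔT+βΔS = −(1.2 × 10⁻⁴)(-4.1)+(7.3 × 10⁻⁴)(-0.28) = 2.9 × 10⁻⁴ → stable
  197–200 m: −αΔT+βΔS = −(1.2 × 10⁻⁴)(-0.7)+(7.3 × 10⁻⁴)(+0.38) = 3.6 × 10⁻⁴ → stable
The 59–179 m interval has Δρ < 0: lighter water underlies denser water.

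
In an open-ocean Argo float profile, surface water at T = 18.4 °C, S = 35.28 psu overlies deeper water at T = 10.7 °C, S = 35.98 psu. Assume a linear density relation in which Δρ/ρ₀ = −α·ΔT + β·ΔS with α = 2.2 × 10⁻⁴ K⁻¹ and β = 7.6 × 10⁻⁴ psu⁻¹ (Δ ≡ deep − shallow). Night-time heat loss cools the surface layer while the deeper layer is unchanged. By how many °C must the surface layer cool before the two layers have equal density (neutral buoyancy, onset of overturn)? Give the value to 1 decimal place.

10.1 °C

Neutral buoyancy requires Δρ = 0, i.e. −α(T_deep − T_surf′) + β(S_deep − S_surf) = 0.
T_surf′ = T_deep − (β/α)·ΔS = 10.7 − (7.6 × 10⁻⁴/2.2 × 10⁻⁴)·(+0.70) = 8.282 °C.
Cooling required: 18.4 − (8.282) = 10.118 °C.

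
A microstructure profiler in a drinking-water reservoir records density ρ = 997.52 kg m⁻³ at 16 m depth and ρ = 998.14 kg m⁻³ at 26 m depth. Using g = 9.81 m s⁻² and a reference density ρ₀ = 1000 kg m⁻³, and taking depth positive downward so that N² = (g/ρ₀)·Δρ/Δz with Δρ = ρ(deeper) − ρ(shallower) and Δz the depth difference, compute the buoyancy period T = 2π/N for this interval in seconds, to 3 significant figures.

255 s

Δρ = 998.14 − 997.52 = 0.62 kg m⁻³ over Δz = 26 − 16 = 10 m.
N² = (9.81/1000) × (0.62/10) = 6.0822 × 10⁻⁴ s⁻².
N = √(6.0822 × 10⁻⁴) = 0.024662 rad s⁻¹, so T = 2π/N = 254.77 s ≈ 255 s.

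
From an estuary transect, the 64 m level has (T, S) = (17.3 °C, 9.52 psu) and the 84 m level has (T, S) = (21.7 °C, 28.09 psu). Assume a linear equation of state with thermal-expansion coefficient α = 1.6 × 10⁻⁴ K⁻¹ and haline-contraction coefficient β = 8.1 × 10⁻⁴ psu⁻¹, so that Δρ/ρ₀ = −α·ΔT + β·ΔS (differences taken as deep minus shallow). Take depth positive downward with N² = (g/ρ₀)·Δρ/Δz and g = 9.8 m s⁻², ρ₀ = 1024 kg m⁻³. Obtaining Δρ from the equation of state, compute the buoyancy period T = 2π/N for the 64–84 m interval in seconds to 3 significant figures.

75.0 s

ΔT = +4.4 K, ΔS = +18.57 psu (deep − shallow).
Δρ/ρ₀ = −αΔT + βΔS = -7.04 × 10⁻⁴ + 0.0150417 = 0.0143377, so Δρ ≈ 14.68 kg m⁻³.
N² = (g/ρ₀)·Δρ/Δz = g·(Δρ/ρ₀)/Δz = 9.8 × 0.0143377 / 20 = 7.0255 × 10⁻³ s⁻².
N = √(7.0255 × 10⁻³) = 0.083818 rad s⁻¹ → T = 2π/N = 74.962 s ≈ 75.0 s.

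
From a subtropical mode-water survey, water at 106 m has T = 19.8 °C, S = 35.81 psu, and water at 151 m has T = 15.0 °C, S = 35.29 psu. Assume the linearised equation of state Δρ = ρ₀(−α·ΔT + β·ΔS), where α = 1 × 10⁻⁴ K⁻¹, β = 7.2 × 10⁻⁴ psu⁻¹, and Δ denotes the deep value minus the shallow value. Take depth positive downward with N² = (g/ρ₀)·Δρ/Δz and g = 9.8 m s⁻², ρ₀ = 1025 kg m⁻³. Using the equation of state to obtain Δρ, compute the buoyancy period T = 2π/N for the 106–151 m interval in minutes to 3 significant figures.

21.8 min

ΔT = -4.8 K, ΔS = -0.52 psu (deep − shallow).
Δρ/ρ₀ = −αΔT + βΔS = 4.80 × 10⁻⁴ − 3.744 × 10⁻⁴ = 1.056 × 10⁻⁴, so Δρ ≈ 0.1082 kg m⁻³.
N² = (g/ρ₀)·Δρ/Δz = g·(Δρ/ρ₀)/Δz = 9.8 × 1.056 × 10⁻⁴ / 45 = 2.2997 × 10⁻⁵ s⁻².
N = √(2.2997 × 10⁻⁵) = 4.7955 × 10⁻³ rad s⁻¹ → T = 2π/N = 1.3102 × 10³ s = 21.837 min ≈ 21.8 min.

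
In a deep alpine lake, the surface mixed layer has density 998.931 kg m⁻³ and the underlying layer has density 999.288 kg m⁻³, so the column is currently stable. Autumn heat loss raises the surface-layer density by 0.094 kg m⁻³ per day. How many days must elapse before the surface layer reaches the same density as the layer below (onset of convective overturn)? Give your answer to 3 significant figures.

3.80 days

Density deficit of the surface layer: 999.288 − 998.931 = 0.357 kg m⁻³.
Required change = 0.357 / 0.094 = 3.80 days.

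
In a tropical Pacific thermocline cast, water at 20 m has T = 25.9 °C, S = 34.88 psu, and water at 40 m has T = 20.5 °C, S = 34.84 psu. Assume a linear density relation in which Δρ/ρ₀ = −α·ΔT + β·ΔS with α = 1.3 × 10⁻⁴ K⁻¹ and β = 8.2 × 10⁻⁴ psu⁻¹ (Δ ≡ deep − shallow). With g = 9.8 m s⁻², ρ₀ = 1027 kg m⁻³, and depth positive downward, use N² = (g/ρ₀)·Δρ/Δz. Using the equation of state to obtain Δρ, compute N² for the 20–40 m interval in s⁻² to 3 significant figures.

3.28 × 10⁻⁴ s⁻²

ΔT = -5.4 K, ΔS = -0.04 psu (deep − shallow).
Δρ/ρ₀ = −αΔT + βΔS = 7.02 × 10⁻⁴ − 3.28 × 10⁻⁵ = 6.692 × 10⁻⁴, so Δρ ≈ 0.6873 kg m⁻³.
N² = (g/ρ₀)·Δρ/Δz = g·(Δρ/ρ₀)/Δz = 9.8 × 6.692 × 10⁻⁴ / 20 = 3.2791 × 10⁻⁴ s⁻² ≈ 3.28 × 10⁻⁴ s⁻².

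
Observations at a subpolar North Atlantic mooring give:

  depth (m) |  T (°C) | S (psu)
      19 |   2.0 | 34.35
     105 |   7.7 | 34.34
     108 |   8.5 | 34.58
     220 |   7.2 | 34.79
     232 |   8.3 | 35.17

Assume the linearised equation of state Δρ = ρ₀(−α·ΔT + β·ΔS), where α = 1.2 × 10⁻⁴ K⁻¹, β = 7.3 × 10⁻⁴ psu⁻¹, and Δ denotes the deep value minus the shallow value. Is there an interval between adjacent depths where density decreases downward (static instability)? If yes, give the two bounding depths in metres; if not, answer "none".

Evaluate Δρ/ρ₀ = −αΔT + βΔS across each adjacent pair:
  19–105 m: −αΔT+βΔS = −(1.2 × 10⁻⁴)(+5.7)+(7.3 × 10⁻⁴)(-0.01) = -6.9 × 10⁻⁴ → UNSTABLE
  105–108 m: −αΔT+βΔS = −(1.2 × 10⁻⁴)(+0.8)+(7.3 × 10⁻⁴)(+0.24) = 7.9 × 10⁻⁵ → stable
  108–220 m: −αΔT+βΔS = −(1.2 × 10⁻⁴)(-1.3)+(7.3 × 10⁻⁴)(+0.21) = 3.1 × 10⁻⁴ → stable
  220–232 m: −αΔT+βΔS = −(1.2 × 10⁻⁴)(+1.1)+(7.3 × 10⁻⁴)(+0.38) = 1.5 × 10⁻⁴ → stable
The 19–105 m interval has Δρ < 0: lighter water underlies denser water.

19–105 m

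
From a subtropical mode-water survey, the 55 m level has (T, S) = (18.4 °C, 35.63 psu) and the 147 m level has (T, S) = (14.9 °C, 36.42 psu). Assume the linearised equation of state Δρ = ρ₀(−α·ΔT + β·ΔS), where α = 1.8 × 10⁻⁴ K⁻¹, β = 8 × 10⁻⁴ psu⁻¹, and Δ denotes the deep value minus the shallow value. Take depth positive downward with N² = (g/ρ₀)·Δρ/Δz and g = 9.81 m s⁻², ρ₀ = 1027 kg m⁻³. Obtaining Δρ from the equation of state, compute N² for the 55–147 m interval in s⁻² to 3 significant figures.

1.35 × 10⁻⁴ s⁻²

ΔT = -3.5 K, ΔS = +0.79 psu (deep − shallow).
Δρ/ρ₀ = −αΔT + βΔS = 6.30 × 10⁻⁴ + 6.32 × 10⁻⁴ = 1.262 × 10⁻³, so Δρ ≈ 1.296 kg m⁻³.
N² = (g/ρ₀)·Δρ/Δz = g·(Δρ/ρ₀)/Δz = 9.81 × 1.262 × 10⁻³ / 92 = 1.3457 × 10⁻⁴ s⁻² ≈ 1.35 × 10⁻⁴ s⁻².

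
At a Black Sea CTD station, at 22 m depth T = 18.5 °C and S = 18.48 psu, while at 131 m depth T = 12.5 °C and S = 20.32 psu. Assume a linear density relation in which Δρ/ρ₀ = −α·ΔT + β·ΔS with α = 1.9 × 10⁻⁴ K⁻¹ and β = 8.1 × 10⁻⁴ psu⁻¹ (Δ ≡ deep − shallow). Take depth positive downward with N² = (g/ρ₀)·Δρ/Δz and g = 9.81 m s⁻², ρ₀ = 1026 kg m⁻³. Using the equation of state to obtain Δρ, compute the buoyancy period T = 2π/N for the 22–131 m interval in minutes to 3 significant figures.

6.81 min

ΔT = -6.0 K, ΔS = +1.84 psu (deep − shallow).
Δρ/ρ₀ = −αΔT + βΔS = 1.14 × 10⁻³ + 1.4904 × 10⁻³ = 2.6304 × 10⁻³, so Δρ ≈ 2.699 kg m⁻³.
N² = (g/ρ₀)·Δρ/Δz = g·(Δρ/ρ₀)/Δz = 9.81 × 2.6304 × 10⁻³ / 109 = 2.3674 × 10⁻⁴ s⁻².
N = √(2.3674 × 10⁻⁴) = 0.015386 rad s⁻¹ → T = 2π/N = 408.37 s = 6.8062 min ≈ 6.81 min.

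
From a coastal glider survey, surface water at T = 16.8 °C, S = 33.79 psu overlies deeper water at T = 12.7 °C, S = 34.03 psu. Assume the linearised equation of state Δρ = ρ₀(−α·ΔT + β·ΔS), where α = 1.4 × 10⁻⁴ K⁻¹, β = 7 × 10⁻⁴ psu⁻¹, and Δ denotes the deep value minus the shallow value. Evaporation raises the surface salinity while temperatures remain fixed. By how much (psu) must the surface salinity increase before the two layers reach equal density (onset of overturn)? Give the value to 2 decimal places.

1.06 psu

Neutral buoyancy requires −α(T_deep − T_surf) + β(S_deep − S_surf′) = 0.
S_surf′ = S_deep − (α/β)·ΔT = 34.03 − (1.4 × 10⁻⁴/7 × 10⁻⁴)·(-4.1) = 34.8500 psu.
Increase required: 34.8500 − 33.79 = 1.0600 psu.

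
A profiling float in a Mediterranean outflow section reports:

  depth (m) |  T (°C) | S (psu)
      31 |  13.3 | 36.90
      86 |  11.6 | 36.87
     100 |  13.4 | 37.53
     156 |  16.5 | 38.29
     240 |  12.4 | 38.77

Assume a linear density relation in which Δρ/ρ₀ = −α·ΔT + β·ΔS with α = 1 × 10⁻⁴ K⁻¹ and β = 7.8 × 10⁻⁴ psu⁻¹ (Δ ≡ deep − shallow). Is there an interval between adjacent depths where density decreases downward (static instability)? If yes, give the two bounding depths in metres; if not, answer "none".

Evaluate Δρ/ρ₀ = −αΔT + βΔS across each adjacent pair:
  31–86 m: −αΔT+βΔS = −(1 × 10⁻⁴)(-1.7)+(7.8 × 10⁻⁴)(-0.03) = 1.5 × 10⁻⁴ → stable
  86–100 m: −αΔT+βΔS = −(1 × 10⁻⁴)(+1.8)+(7.8 × 10⁻⁴)(+0.66) = 3.3 × 10⁻⁴ → stable
  100–156 m: −αΔT+βΔS = −(1 × 10⁻⁴)(+3.1)+(7.8 × 10⁻⁴)(+0.76) = 2.8 × 10⁻⁴ → stable
  156–240 m: −αΔT+βΔS = −(1 × 10⁻⁴)(-4.1)+(7.8 × 10⁻⁴)(+0.48) = 7.8 × 10⁻⁴ → stable
Every interval has Δρ > 0: the column is stably stratified throughout.

none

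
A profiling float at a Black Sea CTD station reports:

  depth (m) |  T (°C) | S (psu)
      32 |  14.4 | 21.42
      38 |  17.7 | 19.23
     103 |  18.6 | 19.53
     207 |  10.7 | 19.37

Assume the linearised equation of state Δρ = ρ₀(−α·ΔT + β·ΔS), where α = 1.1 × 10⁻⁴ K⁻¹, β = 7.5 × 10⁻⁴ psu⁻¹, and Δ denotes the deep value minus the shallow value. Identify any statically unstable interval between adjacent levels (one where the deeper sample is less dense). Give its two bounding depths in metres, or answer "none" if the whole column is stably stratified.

Evaluate Δρ/ρ₀ = −αΔT + βΔS across each adjacent pair:
  32–38 m: −αΔT+βΔS = −(1.1 × 10⁻⁴)(+3.3)+(7.5 × 10⁻⁴)(-2.19) = -2.0 × 10⁻³ → UNSTABLE
  38–103 m: −αΔT+βΔS = −(1.1 × 10⁻⁴)(+0.9)+(7.5 × 10⁻⁴)(+0.30) = 1.3 × 10⁻⁴ → stable
  103–207 m: −αΔT+βΔS = −(1.1 × 10⁻⁴)(-7.9)+(7.5 × 10⁻⁴)(-0.16) = 7.5 × 10⁻⁴ → stable
The 32–38 m interval has Δρ < 0: lighter water underlies denser water.

32–38 m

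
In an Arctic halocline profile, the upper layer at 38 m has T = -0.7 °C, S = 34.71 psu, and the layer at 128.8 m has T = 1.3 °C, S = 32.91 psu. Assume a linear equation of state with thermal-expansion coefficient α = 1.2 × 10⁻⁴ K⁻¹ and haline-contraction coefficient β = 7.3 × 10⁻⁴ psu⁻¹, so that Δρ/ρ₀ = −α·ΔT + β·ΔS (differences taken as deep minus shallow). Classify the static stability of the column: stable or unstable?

ΔT = 1.3 − -0.7 = +2.0 K and ΔS = 32.91 − 34.71 = -1.80 psu (deep − shallow).
−αΔT = -2.40 × 10⁻⁴; βΔS = -1.314 × 10⁻³; sum Δρ/ρ₀ = -1.554 × 10⁻³.
Δρ/ρ₀ < 0, so Δρ < 0: deeper water is lighter → statically unstable; the column would overturn.

unstable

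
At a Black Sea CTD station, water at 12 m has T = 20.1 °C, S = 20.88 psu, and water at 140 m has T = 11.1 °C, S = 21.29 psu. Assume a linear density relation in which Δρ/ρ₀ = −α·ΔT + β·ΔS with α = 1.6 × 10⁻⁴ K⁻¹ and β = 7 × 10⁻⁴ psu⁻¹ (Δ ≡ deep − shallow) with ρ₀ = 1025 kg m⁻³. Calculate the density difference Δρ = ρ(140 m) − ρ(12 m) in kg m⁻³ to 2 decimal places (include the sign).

ΔT = -9.0 K, ΔS = +0.41 psu (deep − shallow).
Δρ/ρ₀ = −(1.6 × 10⁻⁴)(-9.0) + (7 × 10⁻⁴)(+0.41) = 1.727 × 10⁻³.
Δρ = 1025 × (1.727 × 10⁻³) = +1.77 kg m⁻³.
Positive Δρ: denser below, stable.

+1.77 kg m⁻³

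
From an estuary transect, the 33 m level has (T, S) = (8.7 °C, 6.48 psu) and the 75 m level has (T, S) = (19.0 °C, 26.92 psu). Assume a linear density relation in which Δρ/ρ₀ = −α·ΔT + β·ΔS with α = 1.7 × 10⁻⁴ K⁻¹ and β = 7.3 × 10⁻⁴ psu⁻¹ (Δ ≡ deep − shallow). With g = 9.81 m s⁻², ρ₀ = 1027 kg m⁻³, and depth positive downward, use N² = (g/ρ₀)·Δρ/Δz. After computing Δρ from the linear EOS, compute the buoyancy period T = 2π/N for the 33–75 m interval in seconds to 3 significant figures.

113 s

ΔT = +10.3 K, ΔS = +20.44 psu (deep − shallow).
Δρ/ρ₀ = −αΔT + βΔS = -1.751 × 10⁻³ + 0.0149212 = 0.0131702, so Δρ ≈ 13.53 kg m⁻³.
N² = (g/ρ₀)·Δρ/Δz = g·(Δρ/ρ₀)/Δz = 9.81 × 0.0131702 / 42 = 3.0762 × 10⁻³ s⁻².
N = √(3.0762 × 10⁻³) = 0.055464 rad s⁻¹ → T = 2π/N = 113.28 s ≈ 113 s.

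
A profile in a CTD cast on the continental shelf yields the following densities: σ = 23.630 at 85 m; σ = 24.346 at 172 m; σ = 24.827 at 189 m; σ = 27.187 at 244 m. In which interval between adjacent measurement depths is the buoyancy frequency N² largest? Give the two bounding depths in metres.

189–244 m

Compute the density gradient over each adjacent pair:
  85–172 m: Δρ/Δz = 0.716/87 = 8.2 × 10⁻³ kg m⁻⁴
  172–189 m: Δρ/Δz = 0.481/17 = 0.028 kg m⁻⁴
  189–244 m: Δρ/Δz = 2.360/55 = 0.043 kg m⁻⁴
The largest gradient is in the 189–244 m interval — the pycnocline.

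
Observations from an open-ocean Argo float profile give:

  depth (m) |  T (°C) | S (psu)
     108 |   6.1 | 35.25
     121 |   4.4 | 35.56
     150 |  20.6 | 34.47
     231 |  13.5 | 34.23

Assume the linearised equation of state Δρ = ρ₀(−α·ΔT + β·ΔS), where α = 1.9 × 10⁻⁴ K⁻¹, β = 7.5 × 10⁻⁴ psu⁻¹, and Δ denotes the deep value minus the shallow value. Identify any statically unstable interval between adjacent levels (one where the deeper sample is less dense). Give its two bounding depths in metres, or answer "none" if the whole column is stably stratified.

Evaluate Δρ/ρ₀ = −αΔT + βΔS across each adjacent pair:
  108–121 m: −αΔT+βΔS = −(1.9 × 10⁻⁴)(-1.7)+(7.5 × 10⁻⁴)(+0.31) = 5.6 × 10⁻⁴ → stable
  121–150 m: −αΔT+βΔS = −(1.9 × 10⁻⁴)(+16.2)+(7.5 × 10⁻⁴)(-1.09) = -3.9 × 10⁻³ → UNSTABLE
  150–231 m: −αΔT+βΔS = −(1.9 × 10⁻⁴)(-7.1)+(7.5 × 10⁻⁴)(-0.24) = 1.2 × 10⁻³ → stable
The 121–150 m interval has Δρ < 0: lighter water underlies denser water.

121–150 m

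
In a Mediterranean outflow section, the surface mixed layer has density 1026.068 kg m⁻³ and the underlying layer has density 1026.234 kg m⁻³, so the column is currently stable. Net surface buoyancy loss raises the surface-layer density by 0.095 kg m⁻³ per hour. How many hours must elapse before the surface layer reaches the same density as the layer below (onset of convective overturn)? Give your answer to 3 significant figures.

1.75 hours

Density deficit of the surface layer: 1026.234 − 1026.068 = 0.166 kg m⁻³.
Required change = 0.166 / 0.095 = 1.75 hours.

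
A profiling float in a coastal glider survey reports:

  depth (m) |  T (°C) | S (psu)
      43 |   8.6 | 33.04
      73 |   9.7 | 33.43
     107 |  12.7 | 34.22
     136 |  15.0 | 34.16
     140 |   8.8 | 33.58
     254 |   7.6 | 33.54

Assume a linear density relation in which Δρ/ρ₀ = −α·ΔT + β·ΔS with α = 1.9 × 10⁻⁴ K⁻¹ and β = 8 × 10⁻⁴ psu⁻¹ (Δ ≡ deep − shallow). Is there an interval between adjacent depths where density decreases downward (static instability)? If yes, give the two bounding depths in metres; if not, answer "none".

Evaluate Δρ/ρ₀ = −αΔT + βΔS across each adjacent pair:
  43–73 m: −αΔT+βΔS = −(1.9 × 10⁻⁴)(+1.1)+(8 × 10⁻⁴)(+0.39) = 1.0 × 10⁻⁴ → stable
  73–107 m: −αΔT+βΔS = −(1.9 × 10⁻⁴)(+3.0)+(8 × 10⁻⁴)(+0.79) = 6.2 × 10⁻⁵ → stable
  107–136 m: −αΔT+βΔS = −(1.9 × 10⁻⁴)(+2.3)+(8 × 10⁻⁴)(-0.06) = -4.8 × 10⁻⁴ → UNSTABLE
  136–140 m: −αΔT+βΔS = −(1.9 × 10⁻⁴)(-6.2)+(8 × 10⁻⁴)(-0.58) = 7.1 × 10⁻⁴ → stable
  140–254 m: −αΔT+βΔS = −(1.9 × 10⁻⁴)(-1.2)+(8 × 10⁻⁴)(-0.04) = 2.0 × 10⁻⁴ → stable
The 107–136 m interval has Δρ < 0: lighter water underlies denser water.

107–136 m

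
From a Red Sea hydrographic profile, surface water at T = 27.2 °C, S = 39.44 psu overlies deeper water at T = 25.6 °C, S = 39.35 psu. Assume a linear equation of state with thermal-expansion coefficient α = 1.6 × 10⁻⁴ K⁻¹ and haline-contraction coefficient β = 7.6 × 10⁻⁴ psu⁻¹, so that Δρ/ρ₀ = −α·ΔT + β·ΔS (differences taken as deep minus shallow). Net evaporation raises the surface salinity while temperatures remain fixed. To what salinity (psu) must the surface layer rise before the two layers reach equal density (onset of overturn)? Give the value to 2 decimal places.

Neutral buoyancy requires −α(T_deep − T_surf) + β(S_deep − S_surf′) = 0.
S_surf′ = S_deep − (α/β)·ΔT = 39.35 − (1.6 × 10⁻⁴/7.6 × 10⁻⁴)·(-1.6) = 39.6868 psu.
Increase required: 39.6868 − 39.44 = 0.2468 psu.

39.69 psu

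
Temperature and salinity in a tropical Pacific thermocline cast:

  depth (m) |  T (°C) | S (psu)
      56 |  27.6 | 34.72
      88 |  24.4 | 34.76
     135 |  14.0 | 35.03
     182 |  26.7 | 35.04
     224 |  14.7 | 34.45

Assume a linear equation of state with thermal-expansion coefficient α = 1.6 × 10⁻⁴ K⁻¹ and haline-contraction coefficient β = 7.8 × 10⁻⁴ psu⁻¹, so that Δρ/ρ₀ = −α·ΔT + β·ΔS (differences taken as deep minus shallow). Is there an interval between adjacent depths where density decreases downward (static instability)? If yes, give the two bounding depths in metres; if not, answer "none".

Evaluate Δρ/ρ₀ = −αΔT + βΔS across each adjacent pair:
  56–88 m: −αΔT+βΔS = −(1.6 × 10⁻⁴)(-3.2)+(7.8 × 10⁻⁴)(+0.04) = 5.4 × 10⁻⁴ → stable
  88–135 m: −αΔT+βΔS = −(1.6 × 10⁻⁴)(-10.4)+(7.8 × 10⁻⁴)(+0.27) = 1.9 × 10⁻³ → stable
  135–182 m: −αΔT+βΔS = −(1.6 × 10⁻⁴)(+12.7)+(7.8 × 10⁻⁴)(+0.01) = -2.0 × 10⁻³ → UNSTABLE
  182–224 m: −αΔT+βΔS = −(1.6 × 10⁻⁴)(-12.0)+(7.8 × 10⁻⁴)(-0.59) = 1.5 × 10⁻³ → stable
The 135–182 m interval has Δρ < 0: lighter water underlies denser water.

135–182 m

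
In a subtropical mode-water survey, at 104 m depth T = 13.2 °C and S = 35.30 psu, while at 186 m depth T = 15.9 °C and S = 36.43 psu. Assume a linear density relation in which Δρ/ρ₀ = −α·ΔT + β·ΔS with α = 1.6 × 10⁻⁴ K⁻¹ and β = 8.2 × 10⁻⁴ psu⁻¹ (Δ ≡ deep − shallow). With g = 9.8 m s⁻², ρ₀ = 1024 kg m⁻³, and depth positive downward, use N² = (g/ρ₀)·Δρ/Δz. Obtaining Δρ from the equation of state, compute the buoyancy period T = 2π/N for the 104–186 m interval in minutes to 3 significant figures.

13.6 min

ΔT = +2.7 K, ΔS = +1.13 psu (deep − shallow).
Δρ/ρ₀ = −αΔT + βΔS = -4.32 × 10⁻⁴ + 9.266 × 10⁻⁴ = 4.946 × 10⁻⁴, so Δρ ≈ 0.5065 kg m⁻³.
N² = (g/ρ₀)·Δρ/Δz = g·(Δρ/ρ₀)/Δz = 9.8 × 4.946 × 10⁻⁴ / 82 = 5.9111 × 10⁻⁵ s⁻².
N = √(5.9111 × 10⁻⁵) = 7.6884 × 10⁻³ rad s⁻¹ → T = 2π/N = 817.23 s = 13.620 min ≈ 13.6 min.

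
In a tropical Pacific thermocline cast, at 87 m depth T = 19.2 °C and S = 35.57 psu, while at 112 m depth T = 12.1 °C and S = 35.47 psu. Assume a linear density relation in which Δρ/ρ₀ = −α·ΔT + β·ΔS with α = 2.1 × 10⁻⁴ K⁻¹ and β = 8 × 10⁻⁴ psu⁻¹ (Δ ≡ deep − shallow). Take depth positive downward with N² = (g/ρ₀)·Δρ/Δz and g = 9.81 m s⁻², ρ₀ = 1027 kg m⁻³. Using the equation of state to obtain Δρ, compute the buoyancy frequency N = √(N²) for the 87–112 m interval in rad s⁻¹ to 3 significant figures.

ΔT = -7.1 K, ΔS = -0.10 psu (deep − shallow).
Δρ/ρ₀ = −αΔT + βΔS = 1.491 × 10⁻³ − 8.00 × 10⁻⁵ = 1.411 × 10⁻³, so Δρ ≈ 1.449 kg m⁻³.
N² = (g/ρ₀)·Δρ/Δz = g·(Δρ/ρ₀)/Δz = 9.81 × 1.411 × 10⁻³ / 25 = 5.5368 × 10⁻⁴ s⁻².
N = √(5.5368 × 10⁻⁴) = 0.023530 rad s⁻¹ ≈ 0.0235 rad s⁻¹.

0.0235 rad s⁻¹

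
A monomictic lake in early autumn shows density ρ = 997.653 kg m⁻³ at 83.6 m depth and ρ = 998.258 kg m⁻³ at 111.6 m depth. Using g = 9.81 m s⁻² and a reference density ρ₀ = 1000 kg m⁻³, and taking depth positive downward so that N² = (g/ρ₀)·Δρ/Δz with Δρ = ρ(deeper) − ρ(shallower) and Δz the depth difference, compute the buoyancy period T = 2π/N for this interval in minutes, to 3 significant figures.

Δρ = 998.258 − 997.653 = 0.605 kg m⁻³ over Δz = 111.6 − 83.6 = 28 m.
N² = (9.81/1000) × (0.605/28) = 2.1197 × 10⁻⁴ s⁻².
N = √(2.1197 × 10⁻⁴) = 0.014559 rad s⁻¹, so T = 2π/N = 431.57 s = 7.1928 min ≈ 7.19 min.
Since Δρ > 0 the layer is stably stratified.

7.19 min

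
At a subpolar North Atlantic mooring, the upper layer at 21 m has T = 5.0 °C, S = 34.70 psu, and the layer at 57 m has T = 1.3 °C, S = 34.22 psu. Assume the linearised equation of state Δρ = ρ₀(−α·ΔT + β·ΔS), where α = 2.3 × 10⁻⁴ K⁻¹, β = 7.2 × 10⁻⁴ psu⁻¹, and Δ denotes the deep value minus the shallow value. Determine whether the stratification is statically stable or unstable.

stable

ΔT = 1.3 − 5.0 = -3.7 K and ΔS = 34.22 − 34.70 = -0.48 psu (deep − shallow).
−αΔT = 8.51 × 10⁻⁴; βΔS = -3.456 × 10⁻⁴; sum Δρ/ρ₀ = 5.054 × 10⁻⁴.
Δρ/ρ₀ > 0, so Δρ > 0: deeper water is denser → statically stable.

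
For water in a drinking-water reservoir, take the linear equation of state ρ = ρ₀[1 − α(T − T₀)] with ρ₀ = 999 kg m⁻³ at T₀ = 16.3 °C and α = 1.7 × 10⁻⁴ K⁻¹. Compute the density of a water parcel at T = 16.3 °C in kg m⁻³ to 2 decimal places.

999.00 kg m⁻³

T − T₀ = +0.0 K.
Bracket = 1 − α·(+0.0) = 1 + (0) = 1.0000000.
ρ = 999 × 1.0000000 = 999.00 kg m⁻³.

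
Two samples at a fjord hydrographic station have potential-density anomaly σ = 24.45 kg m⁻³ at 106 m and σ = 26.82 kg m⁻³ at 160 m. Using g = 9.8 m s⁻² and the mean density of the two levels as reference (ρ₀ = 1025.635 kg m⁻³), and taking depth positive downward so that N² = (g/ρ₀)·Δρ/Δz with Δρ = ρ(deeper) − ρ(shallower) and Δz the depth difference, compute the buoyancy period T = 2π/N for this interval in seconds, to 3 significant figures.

Δρ = 1026.82 − 1024.45 = 2.37 kg m⁻³ over Δz = 160 − 106 = 54 m.
N² = (9.8/1025.635) × (2.37/54) = 4.1936 × 10⁻⁴ s⁻².
N = √(4.1936 × 10⁻⁴) = 0.020478 rad s⁻¹, so T = 2π/N = 306.83 s ≈ 307 s.

307 s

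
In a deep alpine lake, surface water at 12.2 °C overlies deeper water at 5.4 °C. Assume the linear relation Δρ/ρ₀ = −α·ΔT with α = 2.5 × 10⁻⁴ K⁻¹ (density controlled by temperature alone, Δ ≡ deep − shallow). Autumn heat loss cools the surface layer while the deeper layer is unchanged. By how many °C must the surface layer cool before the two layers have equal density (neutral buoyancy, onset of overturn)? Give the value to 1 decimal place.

With temperature the only control, equal density requires T_surf′ = T_deep.
T_surf′ = 5.4 °C.
Cooling required: 12.2 − 5.4 = 6.8 °C.

6.8 °C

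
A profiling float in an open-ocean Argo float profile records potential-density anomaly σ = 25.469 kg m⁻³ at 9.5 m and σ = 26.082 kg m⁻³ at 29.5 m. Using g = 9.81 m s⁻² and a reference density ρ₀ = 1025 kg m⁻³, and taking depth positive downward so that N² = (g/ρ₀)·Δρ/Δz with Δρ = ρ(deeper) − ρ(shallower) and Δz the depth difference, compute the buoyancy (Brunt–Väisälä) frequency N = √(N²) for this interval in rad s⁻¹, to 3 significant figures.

Δρ = 1026.082 − 1025.469 = 0.613 kg m⁻³ over Δz = 29.5 − 9.5 = 20 m.
N² = (9.81/1025) × (0.613/20) = 2.9334 × 10⁻⁴ s⁻².
N = √(2.9334 × 10⁻⁴) = 0.017127 rad s⁻¹ ≈ 0.0171 rad s⁻¹.

0.0171 rad s⁻¹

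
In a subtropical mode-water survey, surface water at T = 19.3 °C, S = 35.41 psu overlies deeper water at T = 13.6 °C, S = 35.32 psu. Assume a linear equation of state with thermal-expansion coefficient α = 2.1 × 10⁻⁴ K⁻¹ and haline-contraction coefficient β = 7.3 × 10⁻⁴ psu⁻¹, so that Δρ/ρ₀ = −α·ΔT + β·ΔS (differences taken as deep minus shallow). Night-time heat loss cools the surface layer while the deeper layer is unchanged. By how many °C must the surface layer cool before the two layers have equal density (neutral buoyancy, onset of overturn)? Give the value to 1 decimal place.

Neutral buoyancy requires Δρ = 0, i.e. −α(T_deep − T_surf′) + β(S_deep − S_surf) = 0.
T_surf′ = T_deep − (β/α)·ΔS = 13.6 − (7.3 × 10⁻⁴/2.1 × 10⁻⁴)·(-0.09) = 13.913 °C.
Cooling required: 19.3 − (13.913) = 5.387 °C.

5.4 °C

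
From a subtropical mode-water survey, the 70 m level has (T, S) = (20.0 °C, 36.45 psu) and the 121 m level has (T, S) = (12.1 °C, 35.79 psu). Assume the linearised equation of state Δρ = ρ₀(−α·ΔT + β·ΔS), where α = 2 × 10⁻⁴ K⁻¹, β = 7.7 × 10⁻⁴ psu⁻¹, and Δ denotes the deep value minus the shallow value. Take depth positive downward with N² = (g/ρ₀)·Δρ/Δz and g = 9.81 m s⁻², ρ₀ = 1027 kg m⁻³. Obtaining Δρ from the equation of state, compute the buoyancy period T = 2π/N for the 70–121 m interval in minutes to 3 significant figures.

7.29 min

ΔT = -7.9 K, ΔS = -0.66 psu (deep − shallow).
Δρ/ρ₀ = −αΔT + βΔS = 1.58 × 10⁻³ − 5.082 × 10⁻⁴ = 1.0718 × 10⁻³, so Δρ ≈ 1.101 kg m⁻³.
N² = (g/ρ₀)·Δρ/Δz = g·(Δρ/ρ₀)/Δz = 9.81 × 1.0718 × 10⁻³ / 51 = 2.0616 × 10⁻⁴ s⁻².
N = √(2.0616 × 10⁻⁴) = 0.014358 rad s⁻¹ → T = 2π/N = 437.61 s = 7.2935 min ≈ 7.29 min.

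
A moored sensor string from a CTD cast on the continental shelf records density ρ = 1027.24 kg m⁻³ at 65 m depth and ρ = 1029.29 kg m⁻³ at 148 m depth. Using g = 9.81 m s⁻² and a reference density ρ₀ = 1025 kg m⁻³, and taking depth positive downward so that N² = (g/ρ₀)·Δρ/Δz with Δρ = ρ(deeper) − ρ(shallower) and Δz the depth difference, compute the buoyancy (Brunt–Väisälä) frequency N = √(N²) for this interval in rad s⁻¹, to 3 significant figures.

Δρ = 1029.29 − 1027.24 = 2.05 kg m⁻³ over Δz = 148 − 65 = 83 m.
N² = (9.81/1025) × (2.05/83) = 2.3639 × 10⁻⁴ s⁻².
N = √(2.3639 × 10⁻⁴) = 0.015375 rad s⁻¹ ≈ 0.0154 rad s⁻¹.

0.0154 rad s⁻¹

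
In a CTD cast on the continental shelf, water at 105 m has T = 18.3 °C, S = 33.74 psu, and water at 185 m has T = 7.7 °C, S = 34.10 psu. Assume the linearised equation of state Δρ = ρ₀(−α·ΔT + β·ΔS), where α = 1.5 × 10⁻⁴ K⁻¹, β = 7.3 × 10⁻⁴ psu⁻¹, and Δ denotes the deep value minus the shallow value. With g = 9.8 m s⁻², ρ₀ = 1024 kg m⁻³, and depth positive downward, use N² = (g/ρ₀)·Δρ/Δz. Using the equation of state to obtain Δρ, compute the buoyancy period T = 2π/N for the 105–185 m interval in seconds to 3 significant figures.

ΔT = -10.6 K, ΔS = +0.36 psu (deep − shallow).
Δρ/ρ₀ = −αΔT + βΔS = 1.59 × 10⁻³ + 2.628 × 10⁻⁴ = 1.8528 × 10⁻³, so Δρ ≈ 1.897 kg m⁻³.
N² = (g/ρ₀)·Δρ/Δz = g·(Δρ/ρ₀)/Δz = 9.8 × 1.8528 × 10⁻³ / 80 = 2.2697 × 10⁻⁴ s⁻².
N = √(2.2697 × 10⁻⁴) = 0.015066 rad s⁻¹ → T = 2π/N = 417.04 s ≈ 417 s.

417 s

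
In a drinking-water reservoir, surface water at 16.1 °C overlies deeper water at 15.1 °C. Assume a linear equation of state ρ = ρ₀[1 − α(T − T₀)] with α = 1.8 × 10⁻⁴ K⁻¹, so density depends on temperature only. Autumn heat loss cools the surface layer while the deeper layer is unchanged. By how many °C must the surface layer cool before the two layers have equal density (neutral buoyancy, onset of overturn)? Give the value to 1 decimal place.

1.0 °C

With temperature the only control, equal density requires T_surf′ = T_deep.
T_surf′ = 15.1 °C.
Cooling required: 16.1 − 15.1 = 1.0 °C.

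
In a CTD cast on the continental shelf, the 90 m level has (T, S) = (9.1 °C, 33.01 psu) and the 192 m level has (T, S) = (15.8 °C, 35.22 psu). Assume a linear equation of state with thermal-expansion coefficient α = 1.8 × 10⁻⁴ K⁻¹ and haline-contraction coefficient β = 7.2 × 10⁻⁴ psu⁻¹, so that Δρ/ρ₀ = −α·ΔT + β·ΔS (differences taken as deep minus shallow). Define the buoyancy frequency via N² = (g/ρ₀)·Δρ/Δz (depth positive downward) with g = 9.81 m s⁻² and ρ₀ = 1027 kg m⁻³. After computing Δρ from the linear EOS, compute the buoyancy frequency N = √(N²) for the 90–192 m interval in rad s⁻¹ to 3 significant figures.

ΔT = +6.7 K, ΔS = +2.21 psu (deep − shallow).
Δρ/ρ₀ = −αΔT + βΔS = -1.206 × 10⁻³ + 1.5912 × 10⁻³ = 3.852 × 10⁻⁴, so Δρ ≈ 0.3956 kg m⁻³.
N² = (g/ρ₀)·Δρ/Δz = g·(Δρ/ρ₀)/Δz = 9.81 × 3.852 × 10⁻⁴ / 102 = 3.7047 × 10⁻⁵ s⁻².
N = √(3.7047 × 10⁻⁵) = 6.0866 × 10⁻³ rad s⁻¹ ≈ 6.09 × 10⁻³ rad s⁻¹.

6.09 × 10⁻³ rad s⁻¹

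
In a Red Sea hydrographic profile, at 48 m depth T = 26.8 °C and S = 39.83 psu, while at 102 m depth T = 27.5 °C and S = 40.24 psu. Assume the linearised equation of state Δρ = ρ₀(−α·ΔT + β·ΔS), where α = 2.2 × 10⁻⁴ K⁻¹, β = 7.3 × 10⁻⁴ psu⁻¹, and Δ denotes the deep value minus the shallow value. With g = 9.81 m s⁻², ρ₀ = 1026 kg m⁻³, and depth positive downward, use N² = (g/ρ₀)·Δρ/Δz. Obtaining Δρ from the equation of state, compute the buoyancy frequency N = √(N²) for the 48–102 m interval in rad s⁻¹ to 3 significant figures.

ΔT = +0.7 K, ΔS = +0.41 psu (deep − shallow).
Δρ/ρ₀ = −αΔT + βΔS = -1.54 × 10⁻⁴ + 2.993 × 10⁻⁴ = 1.453 × 10⁻⁴, so Δρ ≈ 0.1491 kg m⁻³.
N² = (g/ρ₀)·Δρ/Δz = g·(Δρ/ρ₀)/Δz = 9.81 × 1.453 × 10⁻⁴ / 54 = 2.6396 × 10⁻⁵ s⁻².
N = √(2.6396 × 10⁻⁵) = 5.1377 × 10⁻³ rad s⁻¹ ≈ 5.14 × 10⁻³ rad s⁻¹.

5.14 × 10⁻³ rad s⁻¹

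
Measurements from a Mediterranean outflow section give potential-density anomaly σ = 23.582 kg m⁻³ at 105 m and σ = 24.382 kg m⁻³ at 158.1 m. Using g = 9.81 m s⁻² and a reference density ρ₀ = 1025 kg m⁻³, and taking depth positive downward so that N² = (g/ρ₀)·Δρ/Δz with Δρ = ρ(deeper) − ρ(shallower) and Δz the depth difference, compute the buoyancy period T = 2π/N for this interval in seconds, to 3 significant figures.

Δρ = 1024.382 − 1023.582 = 0.800 kg m⁻³ over Δz = 158.1 − 105 = 53.1 m.
N² = (9.81/1025) × (0.800/53.1) = 1.4419 × 10⁻⁴ s⁻².
N = √(1.4419 × 10⁻⁴) = 0.012008 rad s⁻¹, so T = 2π/N = 523.25 s ≈ 523 s.

523 s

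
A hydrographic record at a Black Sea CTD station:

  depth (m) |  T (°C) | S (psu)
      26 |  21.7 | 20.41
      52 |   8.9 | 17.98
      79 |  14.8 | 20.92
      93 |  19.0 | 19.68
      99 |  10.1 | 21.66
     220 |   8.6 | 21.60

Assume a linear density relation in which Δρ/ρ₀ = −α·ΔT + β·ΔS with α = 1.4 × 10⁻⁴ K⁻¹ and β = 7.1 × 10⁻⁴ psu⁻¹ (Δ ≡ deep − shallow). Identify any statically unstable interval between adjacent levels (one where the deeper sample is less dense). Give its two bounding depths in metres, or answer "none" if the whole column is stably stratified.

Evaluate Δρ/ρ₀ = −αΔT + βΔS across each adjacent pair:
  26–52 m: −αΔT+βΔS = −(1.4 × 10⁻⁴)(-12.8)+(7.1 × 10⁻⁴)(-2.43) = 6.7 × 10⁻⁵ → stable
  52–79 m: −αΔT+βΔS = −(1.4 × 10⁻⁴)(+5.9)+(7.1 × 10⁻⁴)(+2.94) = 1.3 × 10⁻³ → stable
  79–93 m: −αΔT+βΔS = −(1.4 × 10⁻⁴)(+4.2)+(7.1 × 10⁻⁴)(-1.24) = -1.5 × 10⁻³ → UNSTABLE
  93–99 m: −αΔT+βΔS = −(1.4 × 10⁻⁴)(-8.9)+(7.1 × 10⁻⁴)(+1.98) = 2.7 × 10⁻³ → stable
  99–220 m: −αΔT+βΔS = −(1.4 × 10⁻⁴)(-1.5)+(7.1 × 10⁻⁴)(-0.06) = 1.7 × 10⁻⁴ → stable
The 79–93 m interval has Δρ < 0: lighter water underlies denser water.

79–93 m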